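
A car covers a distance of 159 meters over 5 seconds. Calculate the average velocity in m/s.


Given: distance d = 159 m, time t = 5 s
Using v = d / t
v = 159 / 5
v = 159/5 m/s

159/5 m/s


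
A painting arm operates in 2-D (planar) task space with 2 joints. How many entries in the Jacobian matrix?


Given: task space dimension = 2, joints = 2
Jacobian is a 2 x 2 matrix
Total entries = rows * columns
Total = 2 * 2
Total = 4

4


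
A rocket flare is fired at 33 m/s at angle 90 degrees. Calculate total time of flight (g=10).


Given: v0 = 33 m/s, theta = 90 deg, g = 10 m/s^2
sin(90) = 1
Using T = 2*v0*sin(theta) / g
T = 2*33*1 / 10
T = 66 / 10
T = 33/5 s

33/5 s


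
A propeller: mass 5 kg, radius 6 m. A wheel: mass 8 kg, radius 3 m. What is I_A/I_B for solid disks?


Given: M1=5 kg, R1=6 m, M2=8 kg, R2=3 m
For a disk: I = (1/2)*M*R^2, so I_A/I_B = (M1*R1^2)/(M2*R2^2)
M1*R1^2 = 5*36 = 180
M2*R2^2 = 8*9 = 72
I_A/I_B = 180/72 = 5/2

5/2


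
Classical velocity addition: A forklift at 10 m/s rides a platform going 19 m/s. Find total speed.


Given: object velocity = 10 m/s, platform velocity = 19 m/s (same direction)
Using classical velocity addition: v_total = v_object + v_platform
v_total = 10 + 19
v_total = 29 m/s

29 m/s


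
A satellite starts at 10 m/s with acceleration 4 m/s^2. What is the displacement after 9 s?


Given: v0 = 10 m/s, a = 4 m/s^2, t = 9 s
Using s = v0*t + (1/2)*a*t^2
s = 10*9 + (1/2)*4*9^2
s = 90 + (1/2)*324
s = 90 + 162
s = 252

252 m


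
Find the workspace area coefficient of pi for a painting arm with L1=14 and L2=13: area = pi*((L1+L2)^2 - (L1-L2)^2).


Given: L1 = 14, L2 = 13
(L1+L2)^2 = (27)^2 = 729
(L1-L2)^2 = (1)^2 = 1
Difference = 729 - 1 = 728
This equals 4*L1*L2 = 4*14*13 = 728
Workspace area = 728*pi

728


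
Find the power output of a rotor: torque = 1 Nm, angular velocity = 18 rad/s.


Given: tau = 1 Nm, omega = 18 rad/s
Using P = tau * omega
P = 1 * 18
P = 18 W

18 W


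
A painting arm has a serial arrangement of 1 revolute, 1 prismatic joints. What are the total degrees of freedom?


Given: serial robot with 1 revolute, 1 prismatic joints
DOF contribution per joint type: revolute=1, prismatic=1, spherical=3, fixed=0
DOF = 1*1 + 1*1
DOF = 2

2


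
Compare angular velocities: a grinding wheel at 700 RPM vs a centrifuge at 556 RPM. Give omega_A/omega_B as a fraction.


Given: RPM_A = 700, RPM_B = 556
omega = 2*pi*RPM/60, so omega_A/omega_B = RPM_A / RPM_B
omega_A/omega_B = 700 / 556
omega_A/omega_B = 175/139

175/139


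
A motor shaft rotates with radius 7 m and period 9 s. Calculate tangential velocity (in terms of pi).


Given: radius r = 7 m, period T = 9 s
Using v = 2*pi*r / T
v = 2*pi*7 / 9
v = 14*pi / 9
v = 14/9*pi m/s

14/9*pi m/s


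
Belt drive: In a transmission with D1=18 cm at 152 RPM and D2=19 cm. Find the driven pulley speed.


Given: D1 = 18 cm, w1 = 152 RPM, D2 = 19 cm
Using D1*w1 = D2*w2
w2 = D1*w1 / D2
w2 = 18*152 / 19
w2 = 2736 / 19
w2 = 144 RPM

144 RPM


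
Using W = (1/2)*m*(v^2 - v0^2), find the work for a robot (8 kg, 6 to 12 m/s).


Given: m = 8 kg, v0 = 6 m/s, v = 12 m/s
Using W = (1/2)*m*(v^2 - v0^2)
v^2 = 12^2 = 144
v0^2 = 6^2 = 36
v^2 - v0^2 = 144 - 36 = 108
W = (1/2)*8*108 = 432 J

432 J


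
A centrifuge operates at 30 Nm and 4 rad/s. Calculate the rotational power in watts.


Given: tau = 30 Nm, omega = 4 rad/s
Using P = tau * omega
P = 30 * 4
P = 120 W

120 W


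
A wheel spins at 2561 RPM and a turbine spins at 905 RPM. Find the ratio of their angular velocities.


Given: RPM_A = 2561, RPM_B = 905
omega = 2*pi*RPM/60, so omega_A/omega_B = RPM_A / RPM_B
omega_A/omega_B = 2561 / 905
omega_A/omega_B = 2561/905

2561/905


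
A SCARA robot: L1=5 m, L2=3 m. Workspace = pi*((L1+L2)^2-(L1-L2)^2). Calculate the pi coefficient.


Given: L1 = 5, L2 = 3
(L1+L2)^2 = (8)^2 = 64
(L1-L2)^2 = (2)^2 = 4
Difference = 64 - 4 = 60
This equals 4*L1*L2 = 4*5*3 = 60
Workspace area = 60*pi

60


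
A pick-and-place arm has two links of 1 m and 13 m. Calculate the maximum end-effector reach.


Given: L1 = 1 m, L2 = 13 m
For a 2-link planar arm, max reach = L1 + L2 (fully extended)
Max reach = 1 + 13
Max reach = 14 m

14 m


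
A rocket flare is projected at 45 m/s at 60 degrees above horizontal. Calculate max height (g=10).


Given: v0 = 45 m/s, theta = 60 deg, g = 10 m/s^2
sin^2(60) = 3/4
Using H = v0^2 * sin^2(theta) / (2*g)
H = 45^2 * 3/4 / (2*10)
H = 2025 * 3/4 / 20
H = 6075/4 / 20
H = 1215/16 m

1215/16 m


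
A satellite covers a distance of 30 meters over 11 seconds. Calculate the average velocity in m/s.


Given: distance d = 30 m, time t = 11 s
Using v = d / t
v = 30 / 11
v = 30/11 m/s

30/11 m/s


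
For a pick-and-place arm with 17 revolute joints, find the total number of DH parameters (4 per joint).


Given: 17 joints, 4 DH parameters per joint (d, theta, a, alpha)
Total DH parameters = number_of_joints * 4
Total = 17 * 4
Total = 68

68


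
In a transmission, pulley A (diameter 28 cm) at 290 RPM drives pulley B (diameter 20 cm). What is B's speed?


Given: D1 = 28 cm, w1 = 290 RPM, D2 = 20 cm
Using D1*w1 = D2*w2
w2 = D1*w1 / D2
w2 = 28*290 / 20
w2 = 8120 / 20
w2 = 406 RPM

406 RPM


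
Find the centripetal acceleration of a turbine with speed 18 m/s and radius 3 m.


Given: v = 18 m/s, r = 3 m
Using a_c = v^2 / r
a_c = 18^2 / 3
a_c = 324 / 3
a_c = 108 m/s^2

108 m/s^2


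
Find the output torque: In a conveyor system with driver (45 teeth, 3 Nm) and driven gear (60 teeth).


Given: N1 = 45, N2 = 60, T1 = 3 Nm
Using T2/T1 = N2/N1
T2 = T1 * N2 / N1
T2 = 3 * 60 / 45
T2 = 180 / 45
T2 = 4 Nm

4 Nm


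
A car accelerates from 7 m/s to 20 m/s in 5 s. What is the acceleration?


Given: initial velocity v0 = 7 m/s, final velocity v = 20 m/s, time t = 5 s
Using a = (v - v0) / t
a = (20 - 7) / 5
a = 13 / 5
a = 13/5 m/s^2

13/5 m/s^2


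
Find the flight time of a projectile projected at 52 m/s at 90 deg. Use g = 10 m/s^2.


Given: v0 = 52 m/s, theta = 90 deg, g = 10 m/s^2
sin(90) = 1
Using T = 2*v0*sin(theta) / g
T = 2*52*1 / 10
T = 104 / 10
T = 52/5 s

52/5 s


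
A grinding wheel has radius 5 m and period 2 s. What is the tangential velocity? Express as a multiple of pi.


Given: radius r = 5 m, period T = 2 s
Using v = 2*pi*r / T
v = 2*pi*5 / 2
v = 10*pi / 2
v = 5*pi m/s

5*pi m/s


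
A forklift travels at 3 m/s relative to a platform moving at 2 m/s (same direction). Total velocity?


Given: object velocity = 3 m/s, platform velocity = 2 m/s (same direction)
Using classical velocity addition: v_total = v_object + v_platform
v_total = 3 + 2
v_total = 5 m/s

5 m/s


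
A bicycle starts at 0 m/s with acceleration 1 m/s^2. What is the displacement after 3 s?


Given: v0 = 0 m/s, a = 1 m/s^2, t = 3 s
Using s = v0*t + (1/2)*a*t^2
s = 0*3 + (1/2)*1*3^2
s = 0 + (1/2)*9
s = 0 + 9/2
s = 9/2

9/2 m


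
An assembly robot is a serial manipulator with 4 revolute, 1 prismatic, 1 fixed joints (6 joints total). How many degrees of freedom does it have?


Given: serial robot with 4 revolute, 1 prismatic, 1 fixed joints
DOF contribution per joint type: revolute=1, prismatic=1, spherical=3, fixed=0
DOF = 4*1 + 1*1 + 1*0
DOF = 5

5


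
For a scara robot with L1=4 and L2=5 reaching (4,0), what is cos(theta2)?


Given: L1 = 4, L2 = 5, target (x, y) = (4, 0)
Using cos(theta2) = (x^2 + y^2 - L1^2 - L2^2) / (2*L1*L2)
x^2 + y^2 = 4^2 + 0 = 16
L1^2 + L2^2 = 16 + 25 = 41
Numerator = 16 - 41 = -25
Denominator = 2*4*5 = 40
cos(theta2) = -25/40 = -5/8

-5/8


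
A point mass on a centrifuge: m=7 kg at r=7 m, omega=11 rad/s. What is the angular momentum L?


Given: m = 7 kg, r = 7 m, omega = 11 rad/s
For a point mass: I = m*r^2
I = 7*7^2 = 7*49 = 343
L = I*omega = 343*11
L = 3773 kg*m^2/s

3773 kg*m^2/s


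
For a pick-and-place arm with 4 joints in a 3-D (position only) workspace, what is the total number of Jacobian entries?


Given: task space dimension = 3, joints = 4
Jacobian is a 3 x 4 matrix
Total entries = rows * columns
Total = 3 * 4
Total = 12

12


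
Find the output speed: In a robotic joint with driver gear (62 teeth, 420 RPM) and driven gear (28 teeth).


Given: N1 = 62 teeth, w1 = 420 RPM, N2 = 28 teeth
Using N1*w1 = N2*w2
w2 = N1*w1 / N2
w2 = 62*420 / 28
w2 = 26040 / 28
w2 = 930 RPM

930 RPM


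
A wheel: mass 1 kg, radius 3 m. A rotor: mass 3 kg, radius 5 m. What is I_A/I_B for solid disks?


Given: M1=1 kg, R1=3 m, M2=3 kg, R2=5 m
For a disk: I = (1/2)*M*R^2, so I_A/I_B = (M1*R1^2)/(M2*R2^2)
M1*R1^2 = 1*9 = 9
M2*R2^2 = 3*25 = 75
I_A/I_B = 9/75 = 3/25

3/25


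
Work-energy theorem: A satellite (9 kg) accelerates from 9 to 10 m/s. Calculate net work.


Given: m = 9 kg, v0 = 9 m/s, v = 10 m/s
Using W = (1/2)*m*(v^2 - v0^2)
v^2 = 10^2 = 100
v0^2 = 9^2 = 81
v^2 - v0^2 = 100 - 81 = 19
W = (1/2)*9*19 = 171/2 J

171/2 J


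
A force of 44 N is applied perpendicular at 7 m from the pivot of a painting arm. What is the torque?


Given: F = 44 N, r = 7 m, angle = 90 deg (perpendicular)
Using tau = F * r * sin(90)
sin(90) = 1
tau = 44 * 7 * 1
tau = 308 Nm

308 Nm


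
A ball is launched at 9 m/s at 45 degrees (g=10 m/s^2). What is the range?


Given: v0 = 9 m/s, theta = 45 deg, g = 10 m/s^2
sin(2*45) = sin(90) = 1
Using R = v0^2 * sin(2*theta) / g
R = 9^2 * 1 / 10
R = 81 / 10
R = 81/10 m

81/10 m


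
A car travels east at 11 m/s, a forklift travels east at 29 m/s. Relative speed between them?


Given: v_A = 11 m/s east, v_B = 29 m/s east
Both move in the same direction; relative speed = |v_A - v_B|
|11 - 29| = |-18|
= 18 m/s

18 m/s


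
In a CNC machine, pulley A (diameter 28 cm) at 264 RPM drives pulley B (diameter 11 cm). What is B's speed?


Given: D1 = 28 cm, w1 = 264 RPM, D2 = 11 cm
Using D1*w1 = D2*w2
w2 = D1*w1 / D2
w2 = 28*264 / 11
w2 = 7392 / 11
w2 = 672 RPM

672 RPM


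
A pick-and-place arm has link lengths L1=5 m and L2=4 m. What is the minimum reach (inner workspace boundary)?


Given: L1 = 5 m, L2 = 4 m
For a 2-link planar arm, min reach = |L1 - L2| (second link folded back)
Min reach = |5 - 4|
Min reach = 1 m

1 m


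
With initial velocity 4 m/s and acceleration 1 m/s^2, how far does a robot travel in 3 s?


Given: v0 = 4 m/s, a = 1 m/s^2, t = 3 s
Using s = v0*t + (1/2)*a*t^2
s = 4*3 + (1/2)*1*3^2
s = 12 + (1/2)*9
s = 12 + 9/2
s = 33/2

33/2 m


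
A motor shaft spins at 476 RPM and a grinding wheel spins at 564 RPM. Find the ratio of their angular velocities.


Given: RPM_A = 476, RPM_B = 564
omega = 2*pi*RPM/60, so omega_A/omega_B = RPM_A / RPM_B
omega_A/omega_B = 476 / 564
omega_A/omega_B = 119/141

119/141


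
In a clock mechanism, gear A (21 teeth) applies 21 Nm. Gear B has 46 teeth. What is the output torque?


Given: N1 = 21, N2 = 46, T1 = 21 Nm
Using T2/T1 = N2/N1
T2 = T1 * N2 / N1
T2 = 21 * 46 / 21
T2 = 966 / 21
T2 = 46 Nm

46 Nm


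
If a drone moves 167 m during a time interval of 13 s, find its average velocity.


Given: distance d = 167 m, time t = 13 s
Using v = d / t
v = 167 / 13
v = 167/13 m/s

167/13 m/s


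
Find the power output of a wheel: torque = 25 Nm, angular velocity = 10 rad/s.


Given: tau = 25 Nm, omega = 10 rad/s
Using P = tau * omega
P = 25 * 10
P = 250 W

250 W


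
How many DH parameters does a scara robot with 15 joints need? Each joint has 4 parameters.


Given: 15 joints, 4 DH parameters per joint (d, theta, a, alpha)
Total DH parameters = number_of_joints * 4
Total = 15 * 4
Total = 60

60


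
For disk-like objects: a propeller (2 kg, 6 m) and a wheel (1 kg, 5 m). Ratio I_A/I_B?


Given: M1=2 kg, R1=6 m, M2=1 kg, R2=5 m
For a disk: I = (1/2)*M*R^2, so I_A/I_B = (M1*R1^2)/(M2*R2^2)
M1*R1^2 = 2*36 = 72
M2*R2^2 = 1*25 = 25
I_A/I_B = 72/25 = 72/25

72/25


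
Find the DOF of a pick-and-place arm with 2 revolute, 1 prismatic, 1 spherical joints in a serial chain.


Given: serial robot with 2 revolute, 1 prismatic, 1 spherical joints
DOF contribution per joint type: revolute=1, prismatic=1, spherical=3, fixed=0
DOF = 2*1 + 1*1 + 1*3
DOF = 6

6


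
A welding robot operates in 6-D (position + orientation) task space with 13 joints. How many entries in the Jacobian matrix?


Given: task space dimension = 6, joints = 13
Jacobian is a 6 x 13 matrix
Total entries = rows * columns
Total = 6 * 13
Total = 78

78


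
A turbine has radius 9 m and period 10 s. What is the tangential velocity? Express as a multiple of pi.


Given: radius r = 9 m, period T = 10 s
Using v = 2*pi*r / T
v = 2*pi*9 / 10
v = 18*pi / 10
v = 9/5*pi m/s

9/5*pi m/s


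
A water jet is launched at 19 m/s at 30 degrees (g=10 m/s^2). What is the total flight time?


Given: v0 = 19 m/s, theta = 30 deg, g = 10 m/s^2
sin(30) = 1/2
Using T = 2*v0*sin(theta) / g
T = 2*19*1/2 / 10
T = 19 / 10
T = 19/10 s

19/10 s


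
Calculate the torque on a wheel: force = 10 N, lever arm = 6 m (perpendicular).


Given: F = 10 N, r = 6 m, angle = 90 deg (perpendicular)
Using tau = F * r * sin(90)
sin(90) = 1
tau = 10 * 6 * 1
tau = 60 Nm

60 Nm


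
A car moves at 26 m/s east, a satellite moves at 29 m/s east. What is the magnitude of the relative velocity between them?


Given: v_A = 26 m/s east, v_B = 29 m/s east
Both move in the same direction; relative speed = |v_A - v_B|
|26 - 29| = |-3|
= 3 m/s

3 m/s


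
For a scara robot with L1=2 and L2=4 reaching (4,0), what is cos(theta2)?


Given: L1 = 2, L2 = 4, target (x, y) = (4, 0)
Using cos(theta2) = (x^2 + y^2 - L1^2 - L2^2) / (2*L1*L2)
x^2 + y^2 = 4^2 + 0 = 16
L1^2 + L2^2 = 4 + 16 = 20
Numerator = 16 - 20 = -4
Denominator = 2*2*4 = 16
cos(theta2) = -4/16 = -1/4

-1/4


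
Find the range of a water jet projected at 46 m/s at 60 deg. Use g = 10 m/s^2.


Given: v0 = 46 m/s, theta = 60 deg, g = 10 m/s^2
sin(2*60) = sin(120) = sqrt(3)/2
Using R = v0^2 * sin(2*theta) / g
R = 46^2 * (sqrt(3)/2) / 10
R = 2116 * sqrt(3) / 20
R = 529/5*sqrt(3) m

529/5*sqrt(3) m


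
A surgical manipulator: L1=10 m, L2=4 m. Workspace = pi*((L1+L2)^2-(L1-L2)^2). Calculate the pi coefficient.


Given: L1 = 10, L2 = 4
(L1+L2)^2 = (14)^2 = 196
(L1-L2)^2 = (6)^2 = 36
Difference = 196 - 36 = 160
This equals 4*L1*L2 = 4*10*4 = 160
Workspace area = 160*pi

160


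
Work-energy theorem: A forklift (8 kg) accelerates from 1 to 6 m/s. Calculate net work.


Given: m = 8 kg, v0 = 1 m/s, v = 6 m/s
Using W = (1/2)*m*(v^2 - v0^2)
v^2 = 6^2 = 36
v0^2 = 1^2 = 1
v^2 - v0^2 = 36 - 1 = 35
W = (1/2)*8*35 = 140 J

140 J


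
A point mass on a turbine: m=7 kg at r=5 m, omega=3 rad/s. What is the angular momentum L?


Given: m = 7 kg, r = 5 m, omega = 3 rad/s
For a point mass: I = m*r^2
I = 7*5^2 = 7*25 = 175
L = I*omega = 175*3
L = 525 kg*m^2/s

525 kg*m^2/s


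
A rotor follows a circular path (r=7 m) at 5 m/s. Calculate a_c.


Given: v = 5 m/s, r = 7 m
Using a_c = v^2 / r
a_c = 5^2 / 7
a_c = 25 / 7
a_c = 25/7 m/s^2

25/7 m/s^2


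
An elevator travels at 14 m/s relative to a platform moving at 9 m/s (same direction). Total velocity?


Given: object velocity = 14 m/s, platform velocity = 9 m/s (same direction)
Using classical velocity addition: v_total = v_object + v_platform
v_total = 14 + 9
v_total = 23 m/s

23 m/s


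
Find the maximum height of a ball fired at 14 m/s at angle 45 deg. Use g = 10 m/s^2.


Given: v0 = 14 m/s, theta = 45 deg, g = 10 m/s^2
sin^2(45) = 1/2
Using H = v0^2 * sin^2(theta) / (2*g)
H = 14^2 * 1/2 / (2*10)
H = 196 * 1/2 / 20
H = 98 / 20
H = 49/10 m

49/10 m


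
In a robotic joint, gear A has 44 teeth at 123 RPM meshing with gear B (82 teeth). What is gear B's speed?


Given: N1 = 44 teeth, w1 = 123 RPM, N2 = 82 teeth
Using N1*w1 = N2*w2
w2 = N1*w1 / N2
w2 = 44*123 / 82
w2 = 5412 / 82
w2 = 66 RPM

66 RPM


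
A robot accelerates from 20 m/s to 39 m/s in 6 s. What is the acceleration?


Given: initial velocity v0 = 20 m/s, final velocity v = 39 m/s, time t = 6 s
Using a = (v - v0) / t
a = (39 - 20) / 6
a = 19 / 6
a = 19/6 m/s^2

19/6 m/s^2


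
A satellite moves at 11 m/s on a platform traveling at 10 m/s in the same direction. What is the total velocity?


Given: object velocity = 11 m/s, platform velocity = 10 m/s (same direction)
Using classical velocity addition: v_total = v_object + v_platform
v_total = 11 + 10
v_total = 21 m/s

21 m/s


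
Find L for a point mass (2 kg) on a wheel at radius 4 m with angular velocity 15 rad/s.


Given: m = 2 kg, r = 4 m, omega = 15 rad/s
For a point mass: I = m*r^2
I = 2*4^2 = 2*16 = 32
L = I*omega = 32*15
L = 480 kg*m^2/s

480 kg*m^2/s


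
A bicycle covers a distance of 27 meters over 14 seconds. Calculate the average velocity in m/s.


Given: distance d = 27 m, time t = 14 s
Using v = d / t
v = 27 / 14
v = 27/14 m/s

27/14 m/s


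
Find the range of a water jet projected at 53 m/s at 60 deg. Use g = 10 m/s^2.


Given: v0 = 53 m/s, theta = 60 deg, g = 10 m/s^2
sin(2*60) = sin(120) = sqrt(3)/2
Using R = v0^2 * sin(2*theta) / g
R = 53^2 * (sqrt(3)/2) / 10
R = 2809 * sqrt(3) / 20
R = 2809/20*sqrt(3) m

2809/20*sqrt(3) m


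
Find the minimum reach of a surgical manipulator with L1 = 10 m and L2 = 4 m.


Given: L1 = 10 m, L2 = 4 m
For a 2-link planar arm, min reach = |L1 - L2| (second link folded back)
Min reach = |10 - 4|
Min reach = 6 m

6 m


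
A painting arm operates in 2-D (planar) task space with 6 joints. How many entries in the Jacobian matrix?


Given: task space dimension = 2, joints = 6
Jacobian is a 2 x 6 matrix
Total entries = rows * columns
Total = 2 * 6
Total = 12

12


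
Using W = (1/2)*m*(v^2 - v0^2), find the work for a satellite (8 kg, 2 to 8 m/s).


Given: m = 8 kg, v0 = 2 m/s, v = 8 m/s
Using W = (1/2)*m*(v^2 - v0^2)
v^2 = 8^2 = 64
v0^2 = 2^2 = 4
v^2 - v0^2 = 64 - 4 = 60
W = (1/2)*8*60 = 240 J

240 J


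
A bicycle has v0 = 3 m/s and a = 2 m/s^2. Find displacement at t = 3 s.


Given: v0 = 3 m/s, a = 2 m/s^2, t = 3 s
Using s = v0*t + (1/2)*a*t^2
s = 3*3 + (1/2)*2*3^2
s = 9 + (1/2)*18
s = 9 + 9
s = 18

18 m


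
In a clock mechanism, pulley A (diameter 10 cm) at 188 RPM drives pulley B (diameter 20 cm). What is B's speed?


Given: D1 = 10 cm, w1 = 188 RPM, D2 = 20 cm
Using D1*w1 = D2*w2
w2 = D1*w1 / D2
w2 = 10*188 / 20
w2 = 1880 / 20
w2 = 94 RPM

94 RPM


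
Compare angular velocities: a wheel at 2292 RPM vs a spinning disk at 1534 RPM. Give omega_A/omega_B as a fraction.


Given: RPM_A = 2292, RPM_B = 1534
omega = 2*pi*RPM/60, so omega_A/omega_B = RPM_A / RPM_B
omega_A/omega_B = 2292 / 1534
omega_A/omega_B = 1146/767

1146/767


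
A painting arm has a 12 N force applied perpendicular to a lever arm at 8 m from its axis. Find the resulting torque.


Given: F = 12 N, r = 8 m, angle = 90 deg (perpendicular)
Using tau = F * r * sin(90)
sin(90) = 1
tau = 12 * 8 * 1
tau = 96 Nm

96 Nm


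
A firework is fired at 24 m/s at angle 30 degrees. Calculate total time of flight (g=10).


Given: v0 = 24 m/s, theta = 30 deg, g = 10 m/s^2
sin(30) = 1/2
Using T = 2*v0*sin(theta) / g
T = 2*24*1/2 / 10
T = 24 / 10
T = 12/5 s

12/5 s


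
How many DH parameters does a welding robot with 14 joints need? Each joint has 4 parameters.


Given: 14 joints, 4 DH parameters per joint (d, theta, a, alpha)
Total DH parameters = number_of_joints * 4
Total = 14 * 4
Total = 56

56


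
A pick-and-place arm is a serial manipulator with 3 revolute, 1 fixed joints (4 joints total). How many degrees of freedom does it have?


Given: serial robot with 3 revolute, 1 fixed joints
DOF contribution per joint type: revolute=1, prismatic=1, spherical=3, fixed=0
DOF = 3*1 + 1*0
DOF = 3

3


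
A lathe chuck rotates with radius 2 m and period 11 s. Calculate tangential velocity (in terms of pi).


Given: radius r = 2 m, period T = 11 s
Using v = 2*pi*r / T
v = 2*pi*2 / 11
v = 4*pi / 11
v = 4/11*pi m/s

4/11*pi m/s


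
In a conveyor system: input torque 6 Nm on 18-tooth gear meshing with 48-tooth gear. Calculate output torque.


Given: N1 = 18, N2 = 48, T1 = 6 Nm
Using T2/T1 = N2/N1
T2 = T1 * N2 / N1
T2 = 6 * 48 / 18
T2 = 288 / 18
T2 = 16 Nm

16 Nm


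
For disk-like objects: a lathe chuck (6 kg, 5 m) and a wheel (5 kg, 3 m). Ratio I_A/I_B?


Given: M1=6 kg, R1=5 m, M2=5 kg, R2=3 m
For a disk: I = (1/2)*M*R^2, so I_A/I_B = (M1*R1^2)/(M2*R2^2)
M1*R1^2 = 6*25 = 150
M2*R2^2 = 5*9 = 45
I_A/I_B = 150/45 = 10/3

10/3


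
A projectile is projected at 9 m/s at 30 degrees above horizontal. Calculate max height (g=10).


Given: v0 = 9 m/s, theta = 30 deg, g = 10 m/s^2
sin^2(30) = 1/4
Using H = v0^2 * sin^2(theta) / (2*g)
H = 9^2 * 1/4 / (2*10)
H = 81 * 1/4 / 20
H = 81/4 / 20
H = 81/80 m

81/80 m


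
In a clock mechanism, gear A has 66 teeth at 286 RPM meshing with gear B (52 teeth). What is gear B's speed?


Given: N1 = 66 teeth, w1 = 286 RPM, N2 = 52 teeth
Using N1*w1 = N2*w2
w2 = N1*w1 / N2
w2 = 66*286 / 52
w2 = 18876 / 52
w2 = 363 RPM

363 RPM


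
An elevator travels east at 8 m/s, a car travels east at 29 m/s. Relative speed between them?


Given: v_A = 8 m/s east, v_B = 29 m/s east
Both move in the same direction; relative speed = |v_A - v_B|
|8 - 29| = |-21|
= 21 m/s

21 m/s


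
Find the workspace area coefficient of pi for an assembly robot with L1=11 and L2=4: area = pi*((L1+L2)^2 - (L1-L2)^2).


Given: L1 = 11, L2 = 4
(L1+L2)^2 = (15)^2 = 225
(L1-L2)^2 = (7)^2 = 49
Difference = 225 - 49 = 176
This equals 4*L1*L2 = 4*11*4 = 176
Workspace area = 176*pi

176


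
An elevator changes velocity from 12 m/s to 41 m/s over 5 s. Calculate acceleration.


Given: initial velocity v0 = 12 m/s, final velocity v = 41 m/s, time t = 5 s
Using a = (v - v0) / t
a = (41 - 12) / 5
a = 29 / 5
a = 29/5 m/s^2

29/5 m/s^2


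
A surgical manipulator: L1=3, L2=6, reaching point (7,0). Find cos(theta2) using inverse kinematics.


Given: L1 = 3, L2 = 6, target (x, y) = (7, 0)
Using cos(theta2) = (x^2 + y^2 - L1^2 - L2^2) / (2*L1*L2)
x^2 + y^2 = 7^2 + 0 = 49
L1^2 + L2^2 = 9 + 36 = 45
Numerator = 49 - 45 = 4
Denominator = 2*3*6 = 36
cos(theta2) = 4/36 = 1/9

1/9


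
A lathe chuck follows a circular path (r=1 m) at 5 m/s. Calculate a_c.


Given: v = 5 m/s, r = 1 m
Using a_c = v^2 / r
a_c = 5^2 / 1
a_c = 25 / 1
a_c = 25 m/s^2

25 m/s^2


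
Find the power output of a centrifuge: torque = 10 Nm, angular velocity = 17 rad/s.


Given: tau = 10 Nm, omega = 17 rad/s
Using P = tau * omega
P = 10 * 17
P = 170 W

170 W


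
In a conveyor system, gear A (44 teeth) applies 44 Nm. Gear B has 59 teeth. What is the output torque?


Given: N1 = 44, N2 = 59, T1 = 44 Nm
Using T2/T1 = N2/N1
T2 = T1 * N2 / N1
T2 = 44 * 59 / 44
T2 = 2596 / 44
T2 = 59 Nm

59 Nm


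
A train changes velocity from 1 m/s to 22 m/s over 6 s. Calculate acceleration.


Given: initial velocity v0 = 1 m/s, final velocity v = 22 m/s, time t = 6 s
Using a = (v - v0) / t
a = (22 - 1) / 6
a = 21 / 6
a = 7/2 m/s^2

7/2 m/s^2


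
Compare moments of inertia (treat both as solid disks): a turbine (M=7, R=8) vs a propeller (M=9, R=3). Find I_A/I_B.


Given: M1=7 kg, R1=8 m, M2=9 kg, R2=3 m
For a disk: I = (1/2)*M*R^2, so I_A/I_B = (M1*R1^2)/(M2*R2^2)
M1*R1^2 = 7*64 = 448
M2*R2^2 = 9*9 = 81
I_A/I_B = 448/81 = 448/81

448/81


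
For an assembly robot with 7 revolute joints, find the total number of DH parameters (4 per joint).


Given: 7 joints, 4 DH parameters per joint (d, theta, a, alpha)
Total DH parameters = number_of_joints * 4
Total = 7 * 4
Total = 28

28


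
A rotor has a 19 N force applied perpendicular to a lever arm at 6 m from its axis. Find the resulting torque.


Given: F = 19 N, r = 6 m, angle = 90 deg (perpendicular)
Using tau = F * r * sin(90)
sin(90) = 1
tau = 19 * 6 * 1
tau = 114 Nm

114 Nm


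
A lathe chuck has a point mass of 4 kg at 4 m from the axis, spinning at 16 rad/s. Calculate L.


Given: m = 4 kg, r = 4 m, omega = 16 rad/s
For a point mass: I = m*r^2
I = 4*4^2 = 4*16 = 64
L = I*omega = 64*16
L = 1024 kg*m^2/s

1024 kg*m^2/s


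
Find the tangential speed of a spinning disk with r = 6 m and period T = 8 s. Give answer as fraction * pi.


Given: radius r = 6 m, period T = 8 s
Using v = 2*pi*r / T
v = 2*pi*6 / 8
v = 12*pi / 8
v = 3/2*pi m/s

3/2*pi m/s


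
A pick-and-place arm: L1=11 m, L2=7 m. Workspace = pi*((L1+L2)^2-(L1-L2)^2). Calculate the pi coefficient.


Given: L1 = 11, L2 = 7
(L1+L2)^2 = (18)^2 = 324
(L1-L2)^2 = (4)^2 = 16
Difference = 324 - 16 = 308
This equals 4*L1*L2 = 4*11*7 = 308
Workspace area = 308*pi

308


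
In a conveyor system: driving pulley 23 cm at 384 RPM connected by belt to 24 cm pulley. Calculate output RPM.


Given: D1 = 23 cm, w1 = 384 RPM, D2 = 24 cm
Using D1*w1 = D2*w2
w2 = D1*w1 / D2
w2 = 23*384 / 24
w2 = 8832 / 24
w2 = 368 RPM

368 RPM


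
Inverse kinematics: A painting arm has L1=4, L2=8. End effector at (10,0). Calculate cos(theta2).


Given: L1 = 4, L2 = 8, target (x, y) = (10, 0)
Using cos(theta2) = (x^2 + y^2 - L1^2 - L2^2) / (2*L1*L2)
x^2 + y^2 = 10^2 + 0 = 100
L1^2 + L2^2 = 16 + 64 = 80
Numerator = 100 - 80 = 20
Denominator = 2*4*8 = 64
cos(theta2) = 20/64 = 5/16

5/16


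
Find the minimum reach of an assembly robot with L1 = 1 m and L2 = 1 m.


Given: L1 = 1 m, L2 = 1 m
For a 2-link planar arm, min reach = |L1 - L2| (second link folded back)
Min reach = |1 - 1|
Min reach = 0 m

0 m


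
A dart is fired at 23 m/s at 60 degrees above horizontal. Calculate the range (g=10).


Given: v0 = 23 m/s, theta = 60 deg, g = 10 m/s^2
sin(2*60) = sin(120) = sqrt(3)/2
Using R = v0^2 * sin(2*theta) / g
R = 23^2 * (sqrt(3)/2) / 10
R = 529 * sqrt(3) / 20
R = 529/20*sqrt(3) m

529/20*sqrt(3) m


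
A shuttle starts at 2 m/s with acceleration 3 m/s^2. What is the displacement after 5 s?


Given: v0 = 2 m/s, a = 3 m/s^2, t = 5 s
Using s = v0*t + (1/2)*a*t^2
s = 2*5 + (1/2)*3*5^2
s = 10 + (1/2)*75
s = 10 + 75/2
s = 95/2

95/2 m


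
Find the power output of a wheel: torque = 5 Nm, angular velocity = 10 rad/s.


Given: tau = 5 Nm, omega = 10 rad/s
Using P = tau * omega
P = 5 * 10
P = 50 W

50 W


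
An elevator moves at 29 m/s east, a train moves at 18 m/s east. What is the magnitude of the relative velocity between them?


Given: v_A = 29 m/s east, v_B = 18 m/s east
Both move in the same direction; relative speed = |v_A - v_B|
|29 - 18| = |11|
= 11 m/s

11 m/s


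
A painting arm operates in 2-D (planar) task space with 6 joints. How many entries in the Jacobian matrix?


Given: task space dimension = 2, joints = 6
Jacobian is a 2 x 6 matrix
Total entries = rows * columns
Total = 2 * 6
Total = 12

12


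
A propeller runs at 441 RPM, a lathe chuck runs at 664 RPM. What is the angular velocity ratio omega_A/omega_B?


Given: RPM_A = 441, RPM_B = 664
omega = 2*pi*RPM/60, so omega_A/omega_B = RPM_A / RPM_B
omega_A/omega_B = 441 / 664
omega_A/omega_B = 441/664

441/664


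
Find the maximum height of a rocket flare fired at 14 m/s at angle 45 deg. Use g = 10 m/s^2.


Given: v0 = 14 m/s, theta = 45 deg, g = 10 m/s^2
sin^2(45) = 1/2
Using H = v0^2 * sin^2(theta) / (2*g)
H = 14^2 * 1/2 / (2*10)
H = 196 * 1/2 / 20
H = 98 / 20
H = 49/10 m

49/10 m


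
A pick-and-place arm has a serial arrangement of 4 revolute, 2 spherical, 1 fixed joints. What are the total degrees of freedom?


Given: serial robot with 4 revolute, 2 spherical, 1 fixed joints
DOF contribution per joint type: revolute=1, prismatic=1, spherical=3, fixed=0
DOF = 4*1 + 2*3 + 1*0
DOF = 10

10


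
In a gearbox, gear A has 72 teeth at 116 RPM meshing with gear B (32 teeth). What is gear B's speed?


Given: N1 = 72 teeth, w1 = 116 RPM, N2 = 32 teeth
Using N1*w1 = N2*w2
w2 = N1*w1 / N2
w2 = 72*116 / 32
w2 = 8352 / 32
w2 = 261 RPM

261 RPM


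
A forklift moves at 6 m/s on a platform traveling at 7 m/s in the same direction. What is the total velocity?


Given: object velocity = 6 m/s, platform velocity = 7 m/s (same direction)
Using classical velocity addition: v_total = v_object + v_platform
v_total = 6 + 7
v_total = 13 m/s

13 m/s


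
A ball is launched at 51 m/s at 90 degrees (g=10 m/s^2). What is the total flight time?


Given: v0 = 51 m/s, theta = 90 deg, g = 10 m/s^2
sin(90) = 1
Using T = 2*v0*sin(theta) / g
T = 2*51*1 / 10
T = 102 / 10
T = 51/5 s

51/5 s


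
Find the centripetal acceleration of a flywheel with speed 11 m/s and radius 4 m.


Given: v = 11 m/s, r = 4 m
Using a_c = v^2 / r
a_c = 11^2 / 4
a_c = 121 / 4
a_c = 121/4 m/s^2

121/4 m/s^2


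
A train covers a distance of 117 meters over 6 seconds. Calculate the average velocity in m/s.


Given: distance d = 117 m, time t = 6 s
Using v = d / t
v = 117 / 6
v = 39/2 m/s

39/2 m/s


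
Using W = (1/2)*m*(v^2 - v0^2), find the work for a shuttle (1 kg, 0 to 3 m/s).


Given: m = 1 kg, v0 = 0 m/s, v = 3 m/s
Using W = (1/2)*m*(v^2 - v0^2)
v^2 = 3^2 = 9
v0^2 = 0^2 = 0
v^2 - v0^2 = 9 - 0 = 9
W = (1/2)*1*9 = 9/2 J

9/2 J


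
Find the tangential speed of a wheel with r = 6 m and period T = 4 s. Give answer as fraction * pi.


Given: radius r = 6 m, period T = 4 s
Using v = 2*pi*r / T
v = 2*pi*6 / 4
v = 12*pi / 4
v = 3*pi m/s

3*pi m/s


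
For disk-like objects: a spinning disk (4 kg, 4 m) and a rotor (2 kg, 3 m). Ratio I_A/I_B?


Given: M1=4 kg, R1=4 m, M2=2 kg, R2=3 m
For a disk: I = (1/2)*M*R^2, so I_A/I_B = (M1*R1^2)/(M2*R2^2)
M1*R1^2 = 4*16 = 64
M2*R2^2 = 2*9 = 18
I_A/I_B = 64/18 = 32/9

32/9


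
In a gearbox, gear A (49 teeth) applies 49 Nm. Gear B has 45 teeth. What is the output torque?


Given: N1 = 49, N2 = 45, T1 = 49 Nm
Using T2/T1 = N2/N1
T2 = T1 * N2 / N1
T2 = 49 * 45 / 49
T2 = 2205 / 49
T2 = 45 Nm

45 Nm


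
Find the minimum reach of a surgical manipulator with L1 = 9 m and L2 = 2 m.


Given: L1 = 9 m, L2 = 2 m
For a 2-link planar arm, min reach = |L1 - L2| (second link folded back)
Min reach = |9 - 2|
Min reach = 7 m

7 m


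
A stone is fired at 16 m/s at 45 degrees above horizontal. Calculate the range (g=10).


Given: v0 = 16 m/s, theta = 45 deg, g = 10 m/s^2
sin(2*45) = sin(90) = 1
Using R = v0^2 * sin(2*theta) / g
R = 16^2 * 1 / 10
R = 256 / 10
R = 128/5 m

128/5 m


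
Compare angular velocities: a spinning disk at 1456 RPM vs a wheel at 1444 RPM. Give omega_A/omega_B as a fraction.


Given: RPM_A = 1456, RPM_B = 1444
omega = 2*pi*RPM/60, so omega_A/omega_B = RPM_A / RPM_B
omega_A/omega_B = 1456 / 1444
omega_A/omega_B = 364/361

364/361


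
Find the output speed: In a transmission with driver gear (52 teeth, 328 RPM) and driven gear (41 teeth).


Given: N1 = 52 teeth, w1 = 328 RPM, N2 = 41 teeth
Using N1*w1 = N2*w2
w2 = N1*w1 / N2
w2 = 52*328 / 41
w2 = 17056 / 41
w2 = 416 RPM

416 RPM


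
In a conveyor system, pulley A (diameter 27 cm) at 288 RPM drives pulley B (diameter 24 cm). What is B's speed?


Given: D1 = 27 cm, w1 = 288 RPM, D2 = 24 cm
Using D1*w1 = D2*w2
w2 = D1*w1 / D2
w2 = 27*288 / 24
w2 = 7776 / 24
w2 = 324 RPM

324 RPM


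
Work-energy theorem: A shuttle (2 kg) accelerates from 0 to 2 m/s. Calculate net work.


Given: m = 2 kg, v0 = 0 m/s, v = 2 m/s
Using W = (1/2)*m*(v^2 - v0^2)
v^2 = 2^2 = 4
v0^2 = 0^2 = 0
v^2 - v0^2 = 4 - 0 = 4
W = (1/2)*2*4 = 4 J

4 J


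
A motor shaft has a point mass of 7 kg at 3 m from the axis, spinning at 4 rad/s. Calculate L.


Given: m = 7 kg, r = 3 m, omega = 4 rad/s
For a point mass: I = m*r^2
I = 7*3^2 = 7*9 = 63
L = I*omega = 63*4
L = 252 kg*m^2/s

252 kg*m^2/s


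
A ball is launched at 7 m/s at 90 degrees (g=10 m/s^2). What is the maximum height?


Given: v0 = 7 m/s, theta = 90 deg, g = 10 m/s^2
sin^2(90) = 1
Using H = v0^2 * sin^2(theta) / (2*g)
H = 7^2 * 1 / (2*10)
H = 49 * 1 / 20
H = 49 / 20
H = 49/20 m

49/20 m


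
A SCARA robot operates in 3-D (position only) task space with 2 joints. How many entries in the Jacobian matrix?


Given: task space dimension = 3, joints = 2
Jacobian is a 3 x 2 matrix
Total entries = rows * columns
Total = 3 * 2
Total = 6

6


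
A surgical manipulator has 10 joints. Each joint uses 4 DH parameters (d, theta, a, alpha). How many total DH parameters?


Given: 10 joints, 4 DH parameters per joint (d, theta, a, alpha)
Total DH parameters = number_of_joints * 4
Total = 10 * 4
Total = 40

40


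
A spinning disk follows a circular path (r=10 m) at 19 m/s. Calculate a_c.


Given: v = 19 m/s, r = 10 m
Using a_c = v^2 / r
a_c = 19^2 / 10
a_c = 361 / 10
a_c = 361/10 m/s^2

361/10 m/s^2


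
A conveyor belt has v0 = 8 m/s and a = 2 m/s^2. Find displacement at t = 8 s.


Given: v0 = 8 m/s, a = 2 m/s^2, t = 8 s
Using s = v0*t + (1/2)*a*t^2
s = 8*8 + (1/2)*2*8^2
s = 64 + (1/2)*128
s = 64 + 64
s = 128

128 m


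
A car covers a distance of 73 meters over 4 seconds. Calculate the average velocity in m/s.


Given: distance d = 73 m, time t = 4 s
Using v = d / t
v = 73 / 4
v = 73/4 m/s

73/4 m/s


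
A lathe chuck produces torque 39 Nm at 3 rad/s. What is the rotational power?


Given: tau = 39 Nm, omega = 3 rad/s
Using P = tau * omega
P = 39 * 3
P = 117 W

117 W


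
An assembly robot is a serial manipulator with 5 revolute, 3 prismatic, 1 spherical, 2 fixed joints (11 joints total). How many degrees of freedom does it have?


Given: serial robot with 5 revolute, 3 prismatic, 1 spherical, 2 fixed joints
DOF contribution per joint type: revolute=1, prismatic=1, spherical=3, fixed=0
DOF = 5*1 + 3*1 + 1*3 + 2*0
DOF = 11

11


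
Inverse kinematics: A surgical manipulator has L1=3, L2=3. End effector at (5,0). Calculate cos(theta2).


Given: L1 = 3, L2 = 3, target (x, y) = (5, 0)
Using cos(theta2) = (x^2 + y^2 - L1^2 - L2^2) / (2*L1*L2)
x^2 + y^2 = 5^2 + 0 = 25
L1^2 + L2^2 = 9 + 9 = 18
Numerator = 25 - 18 = 7
Denominator = 2*3*3 = 18
cos(theta2) = 7/18 = 7/18

7/18


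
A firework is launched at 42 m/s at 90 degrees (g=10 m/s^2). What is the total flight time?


Given: v0 = 42 m/s, theta = 90 deg, g = 10 m/s^2
sin(90) = 1
Using T = 2*v0*sin(theta) / g
T = 2*42*1 / 10
T = 84 / 10
T = 42/5 s

42/5 s


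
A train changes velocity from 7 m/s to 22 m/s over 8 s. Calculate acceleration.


Given: initial velocity v0 = 7 m/s, final velocity v = 22 m/s, time t = 8 s
Using a = (v - v0) / t
a = (22 - 7) / 8
a = 15 / 8
a = 15/8 m/s^2

15/8 m/s^2


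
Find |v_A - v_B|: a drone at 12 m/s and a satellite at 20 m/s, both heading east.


Given: v_A = 12 m/s east, v_B = 20 m/s east
Both move in the same direction; relative speed = |v_A - v_B|
|12 - 20| = |-8|
= 8 m/s

8 m/s


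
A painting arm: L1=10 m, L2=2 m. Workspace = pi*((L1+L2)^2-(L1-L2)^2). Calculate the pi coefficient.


Given: L1 = 10, L2 = 2
(L1+L2)^2 = (12)^2 = 144
(L1-L2)^2 = (8)^2 = 64
Difference = 144 - 64 = 80
This equals 4*L1*L2 = 4*10*2 = 80
Workspace area = 80*pi

80


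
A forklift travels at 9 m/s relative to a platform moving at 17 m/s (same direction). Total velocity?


Given: object velocity = 9 m/s, platform velocity = 17 m/s (same direction)
Using classical velocity addition: v_total = v_object + v_platform
v_total = 9 + 17
v_total = 26 m/s

26 m/s


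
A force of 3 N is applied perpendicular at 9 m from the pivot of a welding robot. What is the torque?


Given: F = 3 N, r = 9 m, angle = 90 deg (perpendicular)
Using tau = F * r * sin(90)
sin(90) = 1
tau = 3 * 9 * 1
tau = 27 Nm

27 Nm


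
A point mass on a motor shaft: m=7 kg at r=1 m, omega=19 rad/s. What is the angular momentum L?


Given: m = 7 kg, r = 1 m, omega = 19 rad/s
For a point mass: I = m*r^2
I = 7*1^2 = 7*1 = 7
L = I*omega = 7*19
L = 133 kg*m^2/s

133 kg*m^2/s


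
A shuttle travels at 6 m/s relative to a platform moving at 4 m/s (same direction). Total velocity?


Given: object velocity = 6 m/s, platform velocity = 4 m/s (same direction)
Using classical velocity addition: v_total = v_object + v_platform
v_total = 6 + 4
v_total = 10 m/s

10 m/s


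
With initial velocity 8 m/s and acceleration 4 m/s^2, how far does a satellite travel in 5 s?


Given: v0 = 8 m/s, a = 4 m/s^2, t = 5 s
Using s = v0*t + (1/2)*a*t^2
s = 8*5 + (1/2)*4*5^2
s = 40 + (1/2)*100
s = 40 + 50
s = 90

90 m


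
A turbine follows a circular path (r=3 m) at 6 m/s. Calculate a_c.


Given: v = 6 m/s, r = 3 m
Using a_c = v^2 / r
a_c = 6^2 / 3
a_c = 36 / 3
a_c = 12 m/s^2

12 m/s^2


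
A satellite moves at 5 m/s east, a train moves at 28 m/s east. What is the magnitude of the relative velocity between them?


Given: v_A = 5 m/s east, v_B = 28 m/s east
Both move in the same direction; relative speed = |v_A - v_B|
|5 - 28| = |-23|
= 23 m/s

23 m/s


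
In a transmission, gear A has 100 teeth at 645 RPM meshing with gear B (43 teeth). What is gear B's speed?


Given: N1 = 100 teeth, w1 = 645 RPM, N2 = 43 teeth
Using N1*w1 = N2*w2
w2 = N1*w1 / N2
w2 = 100*645 / 43
w2 = 64500 / 43
w2 = 1500 RPM

1500 RPM


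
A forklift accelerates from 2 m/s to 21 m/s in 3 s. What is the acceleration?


Given: initial velocity v0 = 2 m/s, final velocity v = 21 m/s, time t = 3 s
Using a = (v - v0) / t
a = (21 - 2) / 3
a = 19 / 3
a = 19/3 m/s^2

19/3 m/s^2


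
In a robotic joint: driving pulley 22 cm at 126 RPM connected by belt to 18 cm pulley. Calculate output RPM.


Given: D1 = 22 cm, w1 = 126 RPM, D2 = 18 cm
Using D1*w1 = D2*w2
w2 = D1*w1 / D2
w2 = 22*126 / 18
w2 = 2772 / 18
w2 = 154 RPM

154 RPM


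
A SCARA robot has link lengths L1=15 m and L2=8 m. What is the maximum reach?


Given: L1 = 15 m, L2 = 8 m
For a 2-link planar arm, max reach = L1 + L2 (fully extended)
Max reach = 15 + 8
Max reach = 23 m

23 m


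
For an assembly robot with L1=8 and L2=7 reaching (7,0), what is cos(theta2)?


Given: L1 = 8, L2 = 7, target (x, y) = (7, 0)
Using cos(theta2) = (x^2 + y^2 - L1^2 - L2^2) / (2*L1*L2)
x^2 + y^2 = 7^2 + 0 = 49
L1^2 + L2^2 = 64 + 49 = 113
Numerator = 49 - 113 = -64
Denominator = 2*8*7 = 112
cos(theta2) = -64/112 = -4/7

-4/7


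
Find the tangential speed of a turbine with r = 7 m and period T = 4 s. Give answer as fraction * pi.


Given: radius r = 7 m, period T = 4 s
Using v = 2*pi*r / T
v = 2*pi*7 / 4
v = 14*pi / 4
v = 7/2*pi m/s

7/2*pi m/s


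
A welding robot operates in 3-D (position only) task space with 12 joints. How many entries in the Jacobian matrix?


Given: task space dimension = 3, joints = 12
Jacobian is a 3 x 12 matrix
Total entries = rows * columns
Total = 3 * 12
Total = 36

36


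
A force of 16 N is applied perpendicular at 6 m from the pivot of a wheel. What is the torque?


Given: F = 16 N, r = 6 m, angle = 90 deg (perpendicular)
Using tau = F * r * sin(90)
sin(90) = 1
tau = 16 * 6 * 1
tau = 96 Nm

96 Nm


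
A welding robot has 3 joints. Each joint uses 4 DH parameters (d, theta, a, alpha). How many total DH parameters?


Given: 3 joints, 4 DH parameters per joint (d, theta, a, alpha)
Total DH parameters = number_of_joints * 4
Total = 3 * 4
Total = 12

12


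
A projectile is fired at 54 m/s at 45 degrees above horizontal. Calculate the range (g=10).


Given: v0 = 54 m/s, theta = 45 deg, g = 10 m/s^2
sin(2*45) = sin(90) = 1
Using R = v0^2 * sin(2*theta) / g
R = 54^2 * 1 / 10
R = 2916 / 10
R = 1458/5 m

1458/5 m


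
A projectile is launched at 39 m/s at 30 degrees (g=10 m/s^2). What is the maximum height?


Given: v0 = 39 m/s, theta = 30 deg, g = 10 m/s^2
sin^2(30) = 1/4
Using H = v0^2 * sin^2(theta) / (2*g)
H = 39^2 * 1/4 / (2*10)
H = 1521 * 1/4 / 20
H = 1521/4 / 20
H = 1521/80 m

1521/80 m


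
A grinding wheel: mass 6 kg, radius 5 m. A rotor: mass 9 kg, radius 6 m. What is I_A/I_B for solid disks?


Given: M1=6 kg, R1=5 m, M2=9 kg, R2=6 m
For a disk: I = (1/2)*M*R^2, so I_A/I_B = (M1*R1^2)/(M2*R2^2)
M1*R1^2 = 6*25 = 150
M2*R2^2 = 9*36 = 324
I_A/I_B = 150/324 = 25/54

25/54


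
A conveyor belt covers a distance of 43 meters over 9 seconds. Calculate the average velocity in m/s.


Given: distance d = 43 m, time t = 9 s
Using v = d / t
v = 43 / 9
v = 43/9 m/s

43/9 m/s
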